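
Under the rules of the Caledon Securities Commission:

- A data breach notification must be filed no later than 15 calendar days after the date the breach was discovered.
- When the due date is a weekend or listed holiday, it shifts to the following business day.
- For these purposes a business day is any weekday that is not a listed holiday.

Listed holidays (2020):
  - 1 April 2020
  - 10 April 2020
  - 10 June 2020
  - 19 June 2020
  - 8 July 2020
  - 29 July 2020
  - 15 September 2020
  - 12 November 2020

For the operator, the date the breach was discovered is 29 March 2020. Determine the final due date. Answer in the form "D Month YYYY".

Adding 15 calendar days to 29 March 2020 gives 13 April 2020.
13 April 2020 falls on a Monday, which is a business day, so no adjustment is needed.
Deadline: 13 April 2020.

13 April 2020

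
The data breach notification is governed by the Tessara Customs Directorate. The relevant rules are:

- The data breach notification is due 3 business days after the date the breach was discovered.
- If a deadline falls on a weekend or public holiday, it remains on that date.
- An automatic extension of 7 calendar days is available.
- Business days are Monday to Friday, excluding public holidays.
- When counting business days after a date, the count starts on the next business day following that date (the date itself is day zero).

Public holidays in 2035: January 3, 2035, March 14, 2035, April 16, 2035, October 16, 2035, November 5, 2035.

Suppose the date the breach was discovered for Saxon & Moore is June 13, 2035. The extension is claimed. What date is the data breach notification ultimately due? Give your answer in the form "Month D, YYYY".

Starting the day after June 13, 2035 and counting 3 business days lands on June 18, 2035.
June 18, 2035 is a Monday; no weekend or holiday adjustment applies.
Applying the 7-calendar-day extension: June 18, 2035 + 7 days = June 25, 2035.
June 25, 2035 falls on a Monday. The rules make no weekend/holiday allowance, so it remains June 25, 2035.
Final deadline: June 25, 2035.

June 25, 2035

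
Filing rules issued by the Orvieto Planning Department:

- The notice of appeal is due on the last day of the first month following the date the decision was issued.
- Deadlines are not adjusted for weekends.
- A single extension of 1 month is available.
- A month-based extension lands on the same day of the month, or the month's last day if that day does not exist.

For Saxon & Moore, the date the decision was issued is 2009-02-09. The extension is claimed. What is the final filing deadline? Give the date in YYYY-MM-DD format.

2009-04-30

1 month after 2009-02-09 falls in March 2009; the last day of that month is 2009-03-31.
2009-03-31 is a Tuesday; no weekend or holiday adjustment applies.
The 1 month extension carries 2009-03-31 to 2009-04-30 (day 31 does not exist in April, so the month's last day is used).
2009-04-30 is a Thursday; no weekend or holiday adjustment applies.
So the filing is due 2009-04-30.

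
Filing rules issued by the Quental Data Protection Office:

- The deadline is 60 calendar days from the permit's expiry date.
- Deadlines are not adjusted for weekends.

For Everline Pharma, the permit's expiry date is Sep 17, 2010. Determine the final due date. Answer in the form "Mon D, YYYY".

Nov 16, 2010

Adding 60 calendar days to Sep 17, 2010 gives Nov 16, 2010.
Nov 16, 2010 falls on a Tuesday. The rules make no weekend/holiday allowance, so it remains Nov 16, 2010.
The final due date is Nov 16, 2010.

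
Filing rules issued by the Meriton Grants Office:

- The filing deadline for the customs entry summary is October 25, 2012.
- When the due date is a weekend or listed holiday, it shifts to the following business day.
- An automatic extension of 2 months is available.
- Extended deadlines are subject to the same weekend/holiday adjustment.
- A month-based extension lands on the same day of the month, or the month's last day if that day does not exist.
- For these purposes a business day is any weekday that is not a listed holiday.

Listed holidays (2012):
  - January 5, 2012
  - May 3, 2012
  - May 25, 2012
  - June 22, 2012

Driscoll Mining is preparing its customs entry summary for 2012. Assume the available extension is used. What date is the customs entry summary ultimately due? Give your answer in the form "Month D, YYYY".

The stated deadline is October 25, 2012.
October 25, 2012 falls on a Thursday, which is a business day, so no adjustment is needed.
Applying the 2 months extension: 2 months after October 25, 2012 is December 25, 2012.
December 25, 2012 falls on a Tuesday, which is a business day, so no adjustment is needed.
The final due date is December 25, 2012.

December 25, 2012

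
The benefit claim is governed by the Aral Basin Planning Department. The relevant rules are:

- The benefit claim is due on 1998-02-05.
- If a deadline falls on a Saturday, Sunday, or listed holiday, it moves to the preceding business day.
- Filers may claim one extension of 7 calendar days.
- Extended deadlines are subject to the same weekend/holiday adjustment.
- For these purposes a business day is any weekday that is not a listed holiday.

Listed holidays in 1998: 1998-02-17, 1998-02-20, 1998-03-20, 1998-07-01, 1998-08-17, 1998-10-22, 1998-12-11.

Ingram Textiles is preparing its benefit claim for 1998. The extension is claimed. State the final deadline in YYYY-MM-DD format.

1998-02-12

The statutory due date is 1998-02-05.
1998-02-05 (Thursday) is already a business day.
With the 7-day extension, 1998-02-05 becomes 1998-02-12.
1998-02-12 is a Thursday and not a listed holiday, so it stands.
Final deadline: 1998-02-12.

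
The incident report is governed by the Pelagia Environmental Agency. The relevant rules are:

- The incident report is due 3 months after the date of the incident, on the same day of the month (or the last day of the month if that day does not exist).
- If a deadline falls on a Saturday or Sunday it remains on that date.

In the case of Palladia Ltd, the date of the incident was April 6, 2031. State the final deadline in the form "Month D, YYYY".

July 6, 2031

3 months after April 6, 2031, on the same day of the month, is July 6, 2031.
July 6, 2031 falls on a Sunday. The rules make no weekend/holiday allowance, so it remains July 6, 2031.
Deadline: July 6, 2031.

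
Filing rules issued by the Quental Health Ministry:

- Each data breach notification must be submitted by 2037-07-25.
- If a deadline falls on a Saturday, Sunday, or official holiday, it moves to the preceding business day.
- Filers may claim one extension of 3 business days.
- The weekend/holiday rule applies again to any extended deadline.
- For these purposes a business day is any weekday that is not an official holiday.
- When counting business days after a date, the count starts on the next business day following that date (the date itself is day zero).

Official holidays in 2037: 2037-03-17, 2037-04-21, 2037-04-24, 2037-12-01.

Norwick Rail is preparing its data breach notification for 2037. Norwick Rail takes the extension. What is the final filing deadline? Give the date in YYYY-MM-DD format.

2037-07-29

The statutory due date is 2037-07-25.
2037-07-25 is a Saturday, so it moves to the preceding business day, 2037-07-24 (Friday).
Applying the 3-business-day extension: 3 business days after 2037-07-24 is 2037-07-29.
2037-07-29 falls on a Wednesday, which is a business day, so no adjustment is needed.
The final due date is 2037-07-29.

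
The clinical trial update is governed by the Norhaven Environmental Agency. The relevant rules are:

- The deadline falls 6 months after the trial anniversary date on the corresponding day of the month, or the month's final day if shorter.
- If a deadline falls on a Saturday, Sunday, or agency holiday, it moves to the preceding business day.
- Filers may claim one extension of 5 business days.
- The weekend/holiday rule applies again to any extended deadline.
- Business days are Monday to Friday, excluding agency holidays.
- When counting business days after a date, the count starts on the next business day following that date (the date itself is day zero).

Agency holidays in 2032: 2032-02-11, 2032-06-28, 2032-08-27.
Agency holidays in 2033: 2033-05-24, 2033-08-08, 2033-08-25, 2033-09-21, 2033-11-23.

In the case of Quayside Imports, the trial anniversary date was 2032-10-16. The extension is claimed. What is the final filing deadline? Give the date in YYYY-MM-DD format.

2033-04-22

6 months from 2032-10-16 is 2033-04-16.
2033-04-16 is a Saturday, so it moves to the preceding business day, 2033-04-15 (Friday).
The 5-business-day extension runs from 2033-04-15 to 2033-04-22.
Since 2033-04-22 is a Friday and not a holiday, the date is unchanged.
The final due date is 2033-04-22.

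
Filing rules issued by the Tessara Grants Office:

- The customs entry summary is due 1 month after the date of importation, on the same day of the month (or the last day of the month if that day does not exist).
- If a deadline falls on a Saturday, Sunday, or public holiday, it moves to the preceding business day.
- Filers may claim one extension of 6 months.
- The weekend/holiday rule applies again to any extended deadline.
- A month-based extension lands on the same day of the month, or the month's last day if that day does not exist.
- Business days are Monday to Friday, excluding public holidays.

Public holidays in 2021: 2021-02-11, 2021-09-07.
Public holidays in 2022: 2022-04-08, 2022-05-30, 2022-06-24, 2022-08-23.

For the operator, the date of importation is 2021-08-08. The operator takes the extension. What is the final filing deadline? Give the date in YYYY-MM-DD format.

1 month from 2021-08-08 is 2021-09-08.
2021-09-08 falls on a Wednesday, which is a business day, so no adjustment is needed.
Add 6 months to 2021-09-08: 2022-03-08.
2022-03-08 is a Tuesday and not a listed holiday, so it stands.
The final due date is 2022-03-08.

2022-03-08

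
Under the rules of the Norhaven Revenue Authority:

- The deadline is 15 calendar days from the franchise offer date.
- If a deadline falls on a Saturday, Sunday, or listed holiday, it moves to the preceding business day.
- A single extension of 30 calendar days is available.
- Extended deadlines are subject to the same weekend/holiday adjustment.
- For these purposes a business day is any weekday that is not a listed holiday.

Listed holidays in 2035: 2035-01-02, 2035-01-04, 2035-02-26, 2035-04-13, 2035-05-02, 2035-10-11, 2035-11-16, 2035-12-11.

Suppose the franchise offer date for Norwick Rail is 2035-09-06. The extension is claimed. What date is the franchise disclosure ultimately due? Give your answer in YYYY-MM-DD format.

2035-10-19

15 calendar days after 2035-09-06 is 2035-09-21.
2035-09-21 is a Friday and not a listed holiday, so it stands.
The 30-calendar-day extension moves the deadline from 2035-09-21 to 2035-10-21.
2035-10-21 is a Sunday; the preceding business day is 2035-10-19 (Friday).
Final deadline: 2035-10-19.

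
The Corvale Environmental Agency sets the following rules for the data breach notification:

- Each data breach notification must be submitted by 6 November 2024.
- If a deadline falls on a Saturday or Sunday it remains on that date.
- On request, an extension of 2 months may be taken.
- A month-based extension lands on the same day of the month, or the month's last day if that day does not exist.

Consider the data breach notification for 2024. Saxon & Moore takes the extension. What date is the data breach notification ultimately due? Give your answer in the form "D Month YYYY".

6 January 2025

The stated deadline is 6 November 2024.
6 November 2024 is a Wednesday; no weekend or holiday adjustment applies.
The 2 months extension carries 6 November 2024 to 6 January 2025.
No adjustment is made for weekends or holidays, so 6 January 2025 stands.
The final due date is 6 January 2025.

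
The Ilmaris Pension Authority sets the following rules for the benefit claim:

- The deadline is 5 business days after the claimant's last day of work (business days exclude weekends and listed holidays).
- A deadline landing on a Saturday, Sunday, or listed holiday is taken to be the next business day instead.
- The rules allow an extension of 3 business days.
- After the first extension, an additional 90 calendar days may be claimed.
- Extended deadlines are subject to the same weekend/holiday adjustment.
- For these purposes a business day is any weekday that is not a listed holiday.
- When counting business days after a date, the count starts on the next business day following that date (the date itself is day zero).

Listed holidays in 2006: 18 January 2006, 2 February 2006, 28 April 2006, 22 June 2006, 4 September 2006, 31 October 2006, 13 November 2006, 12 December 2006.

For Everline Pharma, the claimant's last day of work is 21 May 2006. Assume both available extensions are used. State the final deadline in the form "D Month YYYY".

Counting 5 business days after 21 May 2006 (skipping weekends and listed holidays) reaches 26 May 2006.
Since 26 May 2006 is a Friday and not a holiday, the date is unchanged.
Counting 3 further business days from 26 May 2006 reaches 31 May 2006.
Since 31 May 2006 is a Wednesday and not a holiday, the date is unchanged.
Applying the 90-calendar-day extension: 31 May 2006 + 90 days = 29 August 2006.
29 August 2006 is a Tuesday and not a listed holiday, so it stands.
So the filing is due 29 August 2006.

29 August 2006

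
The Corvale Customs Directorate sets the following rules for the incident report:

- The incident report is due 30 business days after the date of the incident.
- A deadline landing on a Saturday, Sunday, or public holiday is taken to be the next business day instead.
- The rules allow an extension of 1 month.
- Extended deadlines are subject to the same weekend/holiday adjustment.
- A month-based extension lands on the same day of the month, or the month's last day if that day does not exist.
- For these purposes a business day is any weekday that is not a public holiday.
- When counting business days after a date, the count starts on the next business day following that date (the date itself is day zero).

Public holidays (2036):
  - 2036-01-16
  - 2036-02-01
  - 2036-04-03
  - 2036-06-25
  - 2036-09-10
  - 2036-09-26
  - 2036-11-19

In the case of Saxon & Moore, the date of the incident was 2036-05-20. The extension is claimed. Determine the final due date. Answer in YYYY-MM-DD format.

2036-08-04

30 business days after 2036-05-20, excluding weekends and holidays, is 2036-07-02.
Since 2036-07-02 is a Wednesday and not a holiday, the date is unchanged.
Add 1 month to 2036-07-02: 2036-08-02.
2036-08-02 is a Saturday, so it moves to the next business day, 2036-08-04 (Monday).
So the filing is due 2036-08-04.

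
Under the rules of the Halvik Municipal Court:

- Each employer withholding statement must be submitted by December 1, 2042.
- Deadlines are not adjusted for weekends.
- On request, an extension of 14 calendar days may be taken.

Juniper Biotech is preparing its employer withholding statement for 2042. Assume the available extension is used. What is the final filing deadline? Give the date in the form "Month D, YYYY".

December 15, 2042

The stated deadline is December 1, 2042.
December 1, 2042 falls on a Monday. The rules make no weekend/holiday allowance, so it remains December 1, 2042.
With the 14-day extension, December 1, 2042 becomes December 15, 2042.
No adjustment is made for weekends or holidays, so December 15, 2042 stands.
The final due date is December 15, 2042.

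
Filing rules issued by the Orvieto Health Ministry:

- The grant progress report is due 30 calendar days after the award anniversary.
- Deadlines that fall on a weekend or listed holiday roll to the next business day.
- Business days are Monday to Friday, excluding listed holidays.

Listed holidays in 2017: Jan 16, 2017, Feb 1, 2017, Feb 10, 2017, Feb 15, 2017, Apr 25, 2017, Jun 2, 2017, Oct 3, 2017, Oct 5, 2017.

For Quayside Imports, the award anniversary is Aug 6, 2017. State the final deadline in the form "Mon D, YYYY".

Trigger date Aug 6, 2017 + 30 calendar days = Sep 5, 2017.
Sep 5, 2017 (Tuesday) is already a business day.
Final deadline: Sep 5, 2017.

Sep 5, 2017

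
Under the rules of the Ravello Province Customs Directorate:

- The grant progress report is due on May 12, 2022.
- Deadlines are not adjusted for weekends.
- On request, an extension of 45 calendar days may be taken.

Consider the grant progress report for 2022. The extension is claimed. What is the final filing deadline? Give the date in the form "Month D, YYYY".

The statutory due date is May 12, 2022.
No adjustment is made for weekends or holidays, so May 12, 2022 stands.
The 45-calendar-day extension moves the deadline from May 12, 2022 to June 26, 2022.
No adjustment is made for weekends or holidays, so June 26, 2022 stands.
The final due date is June 26, 2022.

June 26, 2022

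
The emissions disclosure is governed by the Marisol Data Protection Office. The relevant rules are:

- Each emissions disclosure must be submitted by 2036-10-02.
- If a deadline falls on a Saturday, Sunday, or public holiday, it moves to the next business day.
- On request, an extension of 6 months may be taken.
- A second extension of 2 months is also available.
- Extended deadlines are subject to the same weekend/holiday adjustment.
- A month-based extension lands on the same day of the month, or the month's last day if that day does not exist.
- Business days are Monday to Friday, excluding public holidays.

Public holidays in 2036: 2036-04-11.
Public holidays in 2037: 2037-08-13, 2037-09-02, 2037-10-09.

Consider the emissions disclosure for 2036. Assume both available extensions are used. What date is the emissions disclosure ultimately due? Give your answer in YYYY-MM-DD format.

2037-06-02

Start from the fixed due date, 2036-10-02.
2036-10-02 is a Thursday and not a listed holiday, so it stands.
Applying the 6 months extension: 6 months after 2036-10-02 is 2037-04-02.
2037-04-02 falls on a Thursday, which is a business day, so no adjustment is needed.
Applying the 2 months extension: 2 months after 2037-04-02 is 2037-06-02.
2037-06-02 (Tuesday) is already a business day.
Deadline: 2037-06-02.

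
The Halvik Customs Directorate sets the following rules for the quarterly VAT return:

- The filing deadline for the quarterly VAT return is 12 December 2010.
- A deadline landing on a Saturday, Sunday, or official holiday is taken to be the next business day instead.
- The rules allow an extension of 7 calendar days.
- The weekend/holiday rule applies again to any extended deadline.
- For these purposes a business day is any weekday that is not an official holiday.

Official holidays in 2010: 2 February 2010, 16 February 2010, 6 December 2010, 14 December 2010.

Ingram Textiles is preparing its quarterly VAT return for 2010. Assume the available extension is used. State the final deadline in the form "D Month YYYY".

20 December 2010

The stated deadline is 12 December 2010.
12 December 2010 is a Sunday; the next business day is 13 December 2010 (Monday).
Applying the 7-calendar-day extension: 13 December 2010 + 7 days = 20 December 2010.
Since 20 December 2010 is a Monday and not a holiday, the date is unchanged.
Final deadline: 20 December 2010.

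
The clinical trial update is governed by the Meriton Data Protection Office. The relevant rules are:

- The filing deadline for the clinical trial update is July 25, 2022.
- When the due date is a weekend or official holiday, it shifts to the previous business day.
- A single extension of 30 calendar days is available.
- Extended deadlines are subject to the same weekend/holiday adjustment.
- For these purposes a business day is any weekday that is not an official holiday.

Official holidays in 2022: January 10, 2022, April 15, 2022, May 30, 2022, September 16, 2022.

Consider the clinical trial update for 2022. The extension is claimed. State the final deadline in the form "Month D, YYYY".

Start from the fixed due date, July 25, 2022.
July 25, 2022 (Monday) is already a business day.
Applying the 30-calendar-day extension: July 25, 2022 + 30 days = August 24, 2022.
August 24, 2022 falls on a Wednesday, which is a business day, so no adjustment is needed.
So the filing is due August 24, 2022.

August 24, 2022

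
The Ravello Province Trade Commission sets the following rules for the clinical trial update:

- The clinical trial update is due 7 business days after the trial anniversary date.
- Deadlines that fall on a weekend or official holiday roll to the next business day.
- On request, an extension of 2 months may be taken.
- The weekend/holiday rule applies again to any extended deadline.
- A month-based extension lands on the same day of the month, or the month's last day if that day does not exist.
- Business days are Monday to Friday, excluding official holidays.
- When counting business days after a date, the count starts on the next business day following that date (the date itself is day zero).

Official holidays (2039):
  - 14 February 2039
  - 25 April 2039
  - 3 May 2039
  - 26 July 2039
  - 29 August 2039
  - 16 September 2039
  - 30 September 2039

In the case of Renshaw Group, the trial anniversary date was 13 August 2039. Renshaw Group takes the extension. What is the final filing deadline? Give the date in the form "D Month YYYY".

24 October 2039

Starting the day after 13 August 2039 and counting 7 business days lands on 23 August 2039.
Since 23 August 2039 is a Tuesday and not a holiday, the date is unchanged.
Applying the 2 months extension: 2 months after 23 August 2039 is 23 October 2039.
23 October 2039 is a Sunday; the next business day is 24 October 2039 (Monday).
So the filing is due 24 October 2039.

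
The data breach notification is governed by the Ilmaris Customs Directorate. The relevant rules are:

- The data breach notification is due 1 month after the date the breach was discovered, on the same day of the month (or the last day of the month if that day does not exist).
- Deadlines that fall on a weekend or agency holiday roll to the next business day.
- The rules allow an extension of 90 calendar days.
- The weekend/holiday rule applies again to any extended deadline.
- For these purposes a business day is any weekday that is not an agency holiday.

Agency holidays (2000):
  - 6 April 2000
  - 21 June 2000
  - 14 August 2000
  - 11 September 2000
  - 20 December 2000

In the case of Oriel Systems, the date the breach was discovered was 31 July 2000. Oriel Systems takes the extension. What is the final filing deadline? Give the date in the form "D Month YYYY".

Moving 1 month forward from 31 July 2000 on the corresponding day gives 31 August 2000.
31 August 2000 falls on a Thursday, which is a business day, so no adjustment is needed.
Applying the 90-calendar-day extension: 31 August 2000 + 90 days = 29 November 2000.
29 November 2000 (Wednesday) is already a business day.
The final due date is 29 November 2000.

29 November 2000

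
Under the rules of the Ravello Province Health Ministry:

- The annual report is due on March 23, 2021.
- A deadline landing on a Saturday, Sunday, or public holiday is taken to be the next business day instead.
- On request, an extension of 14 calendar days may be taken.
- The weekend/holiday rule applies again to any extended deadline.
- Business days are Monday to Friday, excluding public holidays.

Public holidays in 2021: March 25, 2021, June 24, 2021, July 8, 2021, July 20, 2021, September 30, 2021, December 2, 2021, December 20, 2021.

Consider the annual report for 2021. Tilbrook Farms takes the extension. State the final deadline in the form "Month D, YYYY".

Start from the fixed due date, March 23, 2021.
March 23, 2021 falls on a Tuesday, which is a business day, so no adjustment is needed.
Applying the 14-calendar-day extension: March 23, 2021 + 14 days = April 6, 2021.
April 6, 2021 (Tuesday) is already a business day.
Deadline: April 6, 2021.

April 6, 2021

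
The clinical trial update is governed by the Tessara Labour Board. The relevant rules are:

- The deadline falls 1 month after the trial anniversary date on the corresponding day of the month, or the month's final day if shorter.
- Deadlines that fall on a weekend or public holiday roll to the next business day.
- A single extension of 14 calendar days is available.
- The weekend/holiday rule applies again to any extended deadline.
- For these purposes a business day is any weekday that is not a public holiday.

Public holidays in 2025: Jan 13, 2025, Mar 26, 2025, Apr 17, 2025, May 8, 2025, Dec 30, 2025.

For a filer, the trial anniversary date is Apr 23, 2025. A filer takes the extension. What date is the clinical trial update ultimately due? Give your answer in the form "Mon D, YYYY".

1 month after Apr 23, 2025, on the same day of the month, is May 23, 2025.
May 23, 2025 falls on a Friday, which is a business day, so no adjustment is needed.
With the 14-day extension, May 23, 2025 becomes Jun 6, 2025.
Jun 6, 2025 (Friday) is already a business day.
So the filing is due Jun 6, 2025.

Jun 6, 2025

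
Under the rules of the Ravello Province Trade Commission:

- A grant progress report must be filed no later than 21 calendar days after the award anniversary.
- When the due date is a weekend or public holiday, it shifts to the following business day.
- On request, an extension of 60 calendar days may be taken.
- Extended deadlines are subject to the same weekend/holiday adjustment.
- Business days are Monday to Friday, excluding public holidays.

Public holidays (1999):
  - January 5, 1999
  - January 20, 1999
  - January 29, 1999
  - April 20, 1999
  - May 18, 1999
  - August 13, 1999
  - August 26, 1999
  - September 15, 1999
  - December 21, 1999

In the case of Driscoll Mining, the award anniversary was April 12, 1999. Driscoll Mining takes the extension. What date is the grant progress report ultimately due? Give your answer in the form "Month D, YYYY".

July 2, 1999

Adding 21 calendar days to April 12, 1999 gives May 3, 1999.
Since May 3, 1999 is a Monday and not a holiday, the date is unchanged.
Add the 60 calendar-day extension to May 3, 1999: July 2, 1999.
July 2, 1999 (Friday) is already a business day.
Final deadline: July 2, 1999.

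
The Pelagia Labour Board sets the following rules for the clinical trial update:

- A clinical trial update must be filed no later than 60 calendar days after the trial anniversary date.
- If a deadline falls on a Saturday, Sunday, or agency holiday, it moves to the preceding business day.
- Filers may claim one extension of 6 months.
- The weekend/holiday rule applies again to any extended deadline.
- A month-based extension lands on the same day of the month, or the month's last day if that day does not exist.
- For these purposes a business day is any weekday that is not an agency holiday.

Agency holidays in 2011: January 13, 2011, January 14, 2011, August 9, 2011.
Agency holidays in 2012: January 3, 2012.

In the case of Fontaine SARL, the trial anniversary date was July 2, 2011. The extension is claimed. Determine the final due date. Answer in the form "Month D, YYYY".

Adding 60 calendar days to July 2, 2011 gives August 31, 2011.
August 31, 2011 falls on a Wednesday, which is a business day, so no adjustment is needed.
Applying the 6 months extension: 6 months after August 31, 2011 is February 29, 2012 (day 31 does not exist in February, so the month's last day is used).
Since February 29, 2012 is a Wednesday and not a holiday, the date is unchanged.
So the filing is due February 29, 2012.

February 29, 2012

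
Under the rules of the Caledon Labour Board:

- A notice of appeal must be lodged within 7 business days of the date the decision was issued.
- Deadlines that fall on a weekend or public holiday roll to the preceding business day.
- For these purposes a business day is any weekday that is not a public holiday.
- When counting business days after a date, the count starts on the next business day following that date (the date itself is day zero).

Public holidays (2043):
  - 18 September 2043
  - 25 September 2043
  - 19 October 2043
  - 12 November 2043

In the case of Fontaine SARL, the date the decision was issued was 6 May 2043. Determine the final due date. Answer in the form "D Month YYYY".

15 May 2043

7 business days after 6 May 2043, excluding weekends and holidays, is 15 May 2043.
15 May 2043 (Friday) is already a business day.
Deadline: 15 May 2043.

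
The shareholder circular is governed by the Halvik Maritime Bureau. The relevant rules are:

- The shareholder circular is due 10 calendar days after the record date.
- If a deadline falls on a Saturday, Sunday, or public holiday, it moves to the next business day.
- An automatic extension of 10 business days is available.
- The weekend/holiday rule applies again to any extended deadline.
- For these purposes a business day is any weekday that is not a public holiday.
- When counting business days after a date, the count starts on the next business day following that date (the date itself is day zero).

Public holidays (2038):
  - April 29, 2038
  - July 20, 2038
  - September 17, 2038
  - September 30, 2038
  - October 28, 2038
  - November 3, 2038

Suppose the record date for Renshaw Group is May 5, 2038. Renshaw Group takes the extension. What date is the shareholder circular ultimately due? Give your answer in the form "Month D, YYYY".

May 31, 2038

Trigger date May 5, 2038 + 10 calendar days = May 15, 2038.
May 15, 2038 is a Saturday, so it moves to the next business day, May 17, 2038 (Monday).
Applying the 10-business-day extension: 10 business days after May 17, 2038 is May 31, 2038.
May 31, 2038 (Monday) is already a business day.
So the filing is due May 31, 2038.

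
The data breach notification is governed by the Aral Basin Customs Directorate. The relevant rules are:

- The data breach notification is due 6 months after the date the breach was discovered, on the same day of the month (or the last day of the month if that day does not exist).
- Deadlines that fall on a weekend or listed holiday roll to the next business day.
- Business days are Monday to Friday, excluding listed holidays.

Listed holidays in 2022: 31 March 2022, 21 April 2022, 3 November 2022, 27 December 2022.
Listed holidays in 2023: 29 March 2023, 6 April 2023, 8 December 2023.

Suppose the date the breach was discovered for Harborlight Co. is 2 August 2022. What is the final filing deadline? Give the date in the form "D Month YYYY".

2 February 2023

6 months from 2 August 2022 is 2 February 2023.
2 February 2023 (Thursday) is already a business day.
The final due date is 2 February 2023.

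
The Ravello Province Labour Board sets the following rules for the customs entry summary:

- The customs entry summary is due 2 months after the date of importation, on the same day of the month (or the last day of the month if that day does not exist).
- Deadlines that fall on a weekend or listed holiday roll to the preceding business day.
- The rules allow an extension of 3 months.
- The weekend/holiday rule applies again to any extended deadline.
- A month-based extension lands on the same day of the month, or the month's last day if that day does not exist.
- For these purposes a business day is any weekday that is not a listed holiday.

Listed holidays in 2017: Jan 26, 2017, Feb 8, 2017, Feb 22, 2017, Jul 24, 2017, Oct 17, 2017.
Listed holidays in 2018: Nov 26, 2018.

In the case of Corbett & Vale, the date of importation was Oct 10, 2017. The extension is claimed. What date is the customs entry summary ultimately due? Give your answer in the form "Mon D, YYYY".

Mar 8, 2018

2 months after Oct 10, 2017, on the same day of the month, is Dec 10, 2017.
Dec 10, 2017 falls on a Sunday. Rolling to the preceding business day gives Dec 8, 2017, a Friday.
Add 3 months to Dec 8, 2017: Mar 8, 2018.
Mar 8, 2018 (Thursday) is already a business day.
Final deadline: Mar 8, 2018.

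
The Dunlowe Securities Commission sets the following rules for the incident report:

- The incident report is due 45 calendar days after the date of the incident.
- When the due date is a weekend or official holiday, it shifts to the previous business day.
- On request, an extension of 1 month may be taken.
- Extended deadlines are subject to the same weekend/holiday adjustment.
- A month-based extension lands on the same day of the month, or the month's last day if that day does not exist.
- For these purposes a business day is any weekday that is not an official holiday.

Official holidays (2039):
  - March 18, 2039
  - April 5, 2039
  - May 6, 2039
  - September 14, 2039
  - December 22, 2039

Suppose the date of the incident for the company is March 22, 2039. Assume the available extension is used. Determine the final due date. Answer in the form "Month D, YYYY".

June 3, 2039

From March 22, 2039, 45 calendar days later is May 6, 2039.
May 6, 2039 is a listed holiday, so it moves to the preceding business day, May 5, 2039 (Thursday).
The 1 month extension carries May 5, 2039 to June 5, 2039.
Because June 5, 2039 is a Sunday, the deadline becomes June 3, 2039 (Friday).
So the filing is due June 3, 2039.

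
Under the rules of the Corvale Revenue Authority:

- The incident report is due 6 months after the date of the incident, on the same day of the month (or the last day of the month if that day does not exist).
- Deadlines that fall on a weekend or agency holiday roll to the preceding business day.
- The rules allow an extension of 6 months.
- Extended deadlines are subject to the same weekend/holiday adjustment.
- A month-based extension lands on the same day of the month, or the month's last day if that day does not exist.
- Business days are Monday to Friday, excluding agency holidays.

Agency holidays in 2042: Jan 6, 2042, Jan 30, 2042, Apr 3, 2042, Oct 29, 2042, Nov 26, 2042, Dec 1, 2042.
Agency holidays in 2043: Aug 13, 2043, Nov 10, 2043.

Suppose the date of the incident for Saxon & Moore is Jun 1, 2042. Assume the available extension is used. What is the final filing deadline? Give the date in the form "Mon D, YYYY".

May 28, 2043

Moving 6 months forward from Jun 1, 2042 on the corresponding day gives Dec 1, 2042.
Dec 1, 2042 is a listed holiday, so it moves to the preceding business day, Nov 28, 2042 (Friday).
Applying the 6 months extension: 6 months after Nov 28, 2042 is May 28, 2043.
May 28, 2043 is a Thursday and not a listed holiday, so it stands.
Final deadline: May 28, 2043.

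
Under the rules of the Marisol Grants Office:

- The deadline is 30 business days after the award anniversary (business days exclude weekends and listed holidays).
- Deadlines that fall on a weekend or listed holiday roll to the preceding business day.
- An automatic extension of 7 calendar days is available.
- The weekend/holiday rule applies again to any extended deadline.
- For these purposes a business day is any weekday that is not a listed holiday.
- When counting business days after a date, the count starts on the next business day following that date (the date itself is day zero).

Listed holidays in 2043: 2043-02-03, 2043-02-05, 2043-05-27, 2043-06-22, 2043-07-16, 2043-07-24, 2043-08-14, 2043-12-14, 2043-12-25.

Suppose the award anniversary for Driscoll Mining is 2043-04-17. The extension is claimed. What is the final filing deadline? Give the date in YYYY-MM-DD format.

2043-06-08

Starting the day after 2043-04-17 and counting 30 business days lands on 2043-06-01.
2043-06-01 is a Monday and not a listed holiday, so it stands.
Add the 7 calendar-day extension to 2043-06-01: 2043-06-08.
2043-06-08 (Monday) is already a business day.
The final due date is 2043-06-08.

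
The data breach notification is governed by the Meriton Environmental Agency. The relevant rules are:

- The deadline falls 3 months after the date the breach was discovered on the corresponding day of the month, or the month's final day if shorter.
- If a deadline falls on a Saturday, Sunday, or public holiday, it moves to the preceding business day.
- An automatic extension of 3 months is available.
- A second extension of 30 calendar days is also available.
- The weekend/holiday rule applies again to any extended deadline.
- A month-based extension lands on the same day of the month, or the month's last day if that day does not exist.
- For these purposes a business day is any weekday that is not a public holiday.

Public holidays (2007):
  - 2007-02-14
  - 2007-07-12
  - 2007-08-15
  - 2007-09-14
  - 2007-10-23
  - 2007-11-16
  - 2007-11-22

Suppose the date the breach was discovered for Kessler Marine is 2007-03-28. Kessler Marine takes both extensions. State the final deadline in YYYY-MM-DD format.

3 months from 2007-03-28 is 2007-06-28.
2007-06-28 is a Thursday and not a listed holiday, so it stands.
Add 3 months to 2007-06-28: 2007-09-28.
2007-09-28 falls on a Friday, which is a business day, so no adjustment is needed.
Applying the 30-calendar-day extension: 2007-09-28 + 30 days = 2007-10-28.
Because 2007-10-28 is a Sunday, the deadline becomes 2007-10-26 (Friday).
The final due date is 2007-10-26.

2007-10-26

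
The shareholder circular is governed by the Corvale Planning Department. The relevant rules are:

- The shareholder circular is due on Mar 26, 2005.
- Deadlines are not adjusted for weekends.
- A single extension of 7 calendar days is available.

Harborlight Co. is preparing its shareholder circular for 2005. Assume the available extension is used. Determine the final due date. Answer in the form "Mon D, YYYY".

The stated deadline is Mar 26, 2005.
Mar 26, 2005 falls on a Saturday. The rules make no weekend/holiday allowance, so it remains Mar 26, 2005.
Applying the 7-calendar-day extension: Mar 26, 2005 + 7 days = Apr 2, 2005.
Apr 2, 2005 is a Saturday; no weekend or holiday adjustment applies.
The final due date is Apr 2, 2005.

Apr 2, 2005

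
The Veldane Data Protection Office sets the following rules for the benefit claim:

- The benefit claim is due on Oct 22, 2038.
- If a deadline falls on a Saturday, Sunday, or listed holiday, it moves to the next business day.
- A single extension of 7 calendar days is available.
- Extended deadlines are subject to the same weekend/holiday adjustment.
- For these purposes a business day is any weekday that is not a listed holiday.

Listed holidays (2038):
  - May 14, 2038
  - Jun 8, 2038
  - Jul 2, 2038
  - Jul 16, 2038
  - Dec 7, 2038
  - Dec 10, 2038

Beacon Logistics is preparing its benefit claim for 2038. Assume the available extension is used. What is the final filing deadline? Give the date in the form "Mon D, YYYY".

Oct 29, 2038

The statutory due date is Oct 22, 2038.
Since Oct 22, 2038 is a Friday and not a holiday, the date is unchanged.
Add the 7 calendar-day extension to Oct 22, 2038: Oct 29, 2038.
Since Oct 29, 2038 is a Friday and not a holiday, the date is unchanged.
So the filing is due Oct 29, 2038.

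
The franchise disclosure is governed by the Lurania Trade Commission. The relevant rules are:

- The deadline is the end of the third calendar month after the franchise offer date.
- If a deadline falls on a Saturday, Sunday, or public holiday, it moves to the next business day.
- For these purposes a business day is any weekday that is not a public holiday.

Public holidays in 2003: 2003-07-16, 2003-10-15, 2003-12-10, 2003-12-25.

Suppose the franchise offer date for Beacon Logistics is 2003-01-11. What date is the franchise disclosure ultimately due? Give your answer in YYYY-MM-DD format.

2003-04-30

3 months after 2003-01-11 falls in April 2003; the last day of that month is 2003-04-30.
2003-04-30 (Wednesday) is already a business day.
Deadline: 2003-04-30.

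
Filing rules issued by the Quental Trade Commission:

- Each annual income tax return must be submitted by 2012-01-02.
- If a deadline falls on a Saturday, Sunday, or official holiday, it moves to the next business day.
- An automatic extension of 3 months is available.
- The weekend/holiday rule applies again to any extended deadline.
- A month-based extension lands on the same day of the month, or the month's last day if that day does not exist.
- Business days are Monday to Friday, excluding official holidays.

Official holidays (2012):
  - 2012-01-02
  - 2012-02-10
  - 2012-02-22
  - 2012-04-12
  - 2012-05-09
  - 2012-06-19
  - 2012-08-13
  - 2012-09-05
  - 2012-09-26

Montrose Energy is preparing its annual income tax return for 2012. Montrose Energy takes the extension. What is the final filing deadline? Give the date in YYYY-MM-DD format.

The stated deadline is 2012-01-02.
2012-01-02 is a listed holiday, so it moves to the next business day, 2012-01-03 (Tuesday).
Applying the 3 months extension: 3 months after 2012-01-03 is 2012-04-03.
2012-04-03 falls on a Tuesday, which is a business day, so no adjustment is needed.
So the filing is due 2012-04-03.

2012-04-03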